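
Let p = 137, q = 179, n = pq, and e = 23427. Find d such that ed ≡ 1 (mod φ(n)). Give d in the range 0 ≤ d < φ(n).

8059

φ(n) = (p−1)(q−1) = 136·178 = 24208.
Need d with 23427·d ≡ 1 (mod 24208). Apply the extended Euclidean algorithm:
24208 = 1*23427 + 781
23427 = 29*781 + 778
781 = 1*778 + 3
778 = 259*3 + 1
3 = 3*1 + 0
Back-substitute:
1 = 778 − 259·3
1 = −259·781 + 260·778
1 = 260·23427 − 7799·781
1 = −7799·24208 + 8059·23427
So 23427·8059 ≡ 1 (mod 24208), hence d = 8059.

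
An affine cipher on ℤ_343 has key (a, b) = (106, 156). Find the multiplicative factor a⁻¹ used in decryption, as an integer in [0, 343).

288

gcd(343, 106) by repeated division:
343 = 3·106 + 25
106 = 4·25 + 6
25 = 4·6 + 1
6 = 6·1 + 0
Since gcd(106, 343) = 1, back-substitute to write 1 as a combination:
1 = 25 − 4·6
1 = −4·106 + 17·25
1 = 17·343 − 55·106
So 106·(-55) ≡ 1 (mod 343), and -55 ≡ 288 (mod 343).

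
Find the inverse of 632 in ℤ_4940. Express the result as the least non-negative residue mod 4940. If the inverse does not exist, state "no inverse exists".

Euclidean algorithm on 4940, 632:
4940 = 7·632 + 516
632 = 1·516 + 116
516 = 4·116 + 52
116 = 2·52 + 12
52 = 4·12 + 4
12 = 3·4 + 0
Since gcd = 4 > 1, 632 is not a unit mod 4940.

no inverse exists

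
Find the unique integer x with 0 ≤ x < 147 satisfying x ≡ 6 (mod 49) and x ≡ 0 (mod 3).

Write x = 6 + 49·k. Then 49·k ≡ 0 − 6 ≡ 0 (mod 3).
Need 49⁻¹ mod 3. Extended Euclid on (3, 1):
3 = 3×1 + 0
49⁻¹ ≡ 1 (mod 3), so k ≡ 1·0 ≡ 0 (mod 3).
x = 6 + 49·0 = 6.

6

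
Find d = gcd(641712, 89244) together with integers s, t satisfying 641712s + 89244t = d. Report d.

Apply Euclid's algorithm to 641712 and 89244:
641712 = 7×89244 + 17004
89244 = 5×17004 + 4224
17004 = 4×4224 + 108
4224 = 39×108 + 12
108 = 9×12 + 0
gcd(641712, 89244) = 12.
Working backward:
12 = 4224 − 39·108
12 = −39·17004 + 157·4224
12 = 157·89244 − 824·17004
12 = −824·641712 + 5925·89244
So 12 = (-824)·641712 + (5925)·89244.

12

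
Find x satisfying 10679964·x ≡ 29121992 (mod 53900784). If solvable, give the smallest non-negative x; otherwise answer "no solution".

gcd(10679964, 53900784):
53900784 = 5*10679964 + 500964
10679964 = 21*500964 + 159720
500964 = 3*159720 + 21804
159720 = 7*21804 + 7092
21804 = 3*7092 + 528
7092 = 13*528 + 228
528 = 2*228 + 72
228 = 3*72 + 12
72 = 6*12 + 0
gcd = 12, but 12 ∤ 29121992, so the congruence has no solution.

no solution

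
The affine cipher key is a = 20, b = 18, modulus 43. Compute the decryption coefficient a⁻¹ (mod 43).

gcd(43, 20) by repeated division:
43 = 2×20 + 3
20 = 6×3 + 2
3 = 1×2 + 1
2 = 2×1 + 0
gcd = 1, so the inverse exists. Back-substitute:
1 = 3 − 2
1 = −20 + 7·3
1 = 7·43 − 15·20
Hence 20⁻¹ ≡ -15 ≡ 28 (mod 43).

28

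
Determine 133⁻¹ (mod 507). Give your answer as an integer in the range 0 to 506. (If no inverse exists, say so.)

Run Euclid on (507, 133):
507 = 3*133 + 108
133 = 1*108 + 25
108 = 4*25 + 8
25 = 3*8 + 1
8 = 8*1 + 0
Since gcd(133, 507) = 1, back-substitute to write 1 as a combination:
1 = 25 − 3·8
1 = −3·108 + 13·25
1 = 13·133 − 16·108
1 = −16·507 + 61·133
So 133·61 ≡ 1 (mod 507).

61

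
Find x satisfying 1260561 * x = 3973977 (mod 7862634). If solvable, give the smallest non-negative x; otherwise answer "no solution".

First find gcd(1260561, 7862634):
7862634 = 6*1260561 + 299268
1260561 = 4*299268 + 63489
299268 = 4*63489 + 45312
63489 = 1*45312 + 18177
45312 = 2*18177 + 8958
18177 = 2*8958 + 261
8958 = 34*261 + 84
261 = 3*84 + 9
84 = 9*9 + 3
9 = 3*3 + 0
gcd = 3 and 3 | 3973977, so solutions exist. Divide through by 3: 420187x ≡ 1324659 (mod 2620878).
Now find 420187⁻¹ mod 2620878:
2620878 = 6·420187 + 99756
420187 = 4·99756 + 21163
99756 = 4·21163 + 15104
21163 = 1·15104 + 6059
15104 = 2·6059 + 2986
6059 = 2·2986 + 87
2986 = 34·87 + 28
87 = 3·28 + 3
28 = 9·3 + 1
3 = 3·1 + 0
Back-substitute:
1 = 28 − 9·3
1 = −9·87 + 28·28
1 = 28·2986 − 961·87
1 = −961·6059 + 1950·2986
1 = 1950·15104 − 4861·6059
1 = −4861·21163 + 6811·15104
1 = 6811·99756 − 32105·21163
1 = −32105·420187 + 135231·99756
1 = 135231·2620878 − 843491·420187
So 420187·(-843491) ≡ 1 (mod 2620878), i.e. 420187⁻¹ ≡ 1777387.
Then x ≡ 1777387·1324659 ≡ 6147 (mod 2620878); the smallest non-negative solution is x = 6147.

6147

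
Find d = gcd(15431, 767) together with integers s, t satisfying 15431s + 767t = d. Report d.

Euclidean algorithm:
15431 = 20×767 + 91
767 = 8×91 + 39
91 = 2×39 + 13
39 = 3×13 + 0
gcd(15431, 767) = 13.
Back-substituting:
13 = 91 − 2·39
13 = −2·767 + 17·91
13 = 17·15431 − 342·767
So 13 = (17)·15431 + (-342)·767.

13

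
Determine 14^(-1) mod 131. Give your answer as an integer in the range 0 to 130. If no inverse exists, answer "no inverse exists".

Extended Euclidean algorithm:
131 = 9·14 + 5
14 = 2·5 + 4
5 = 1·4 + 1
4 = 4·1 + 0
The gcd is 1. Working backward:
1 = 5 − 4
1 = −14 + 3·5
1 = 3·131 − 28·14
Hence 14⁻¹ ≡ -28 ≡ 103 (mod 131).

103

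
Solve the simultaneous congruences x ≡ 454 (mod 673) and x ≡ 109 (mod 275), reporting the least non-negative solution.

Write x = 454 + 673·k. Then 673·k ≡ 109 − 454 ≡ 205 (mod 275).
Need 673⁻¹ mod 275. Extended Euclid on (275, 123):
275 = 2*123 + 29
123 = 4*29 + 7
29 = 4*7 + 1
7 = 7*1 + 0
Back-substitute:
1 = 29 − 4·7
1 = −4·123 + 17·29
1 = 17·275 − 38·123
673⁻¹ ≡ 237 (mod 275), so k ≡ 237·205 ≡ 185 (mod 275).
x = 454 + 673·185 = 124959.

124959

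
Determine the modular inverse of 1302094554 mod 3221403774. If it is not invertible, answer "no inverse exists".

no inverse exists

Euclidean algorithm on 3221403774, 1302094554:
3221403774 = 2*1302094554 + 617214666
1302094554 = 2*617214666 + 67665222
617214666 = 9*67665222 + 8227668
67665222 = 8*8227668 + 1843878
8227668 = 4*1843878 + 852156
1843878 = 2*852156 + 139566
852156 = 6*139566 + 14760
139566 = 9*14760 + 6726
14760 = 2*6726 + 1308
6726 = 5*1308 + 186
1308 = 7*186 + 6
186 = 31*6 + 0
Since gcd = 6 > 1, 1302094554 is not a unit mod 3221403774.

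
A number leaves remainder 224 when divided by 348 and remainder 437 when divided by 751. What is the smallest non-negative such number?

Write x = 224 + 348·k. Then 348·k ≡ 437 − 224 ≡ 213 (mod 751).
Need 348⁻¹ mod 751. Extended Euclid on (751, 348):
751 = 2×348 + 55
348 = 6×55 + 18
55 = 3×18 + 1
18 = 18×1 + 0
Back-substitute:
1 = 55 − 3·18
1 = −3·348 + 19·55
1 = 19·751 − 41·348
348⁻¹ ≡ 710 (mod 751), so k ≡ 710·213 ≡ 279 (mod 751).
x = 224 + 348·279 = 97316.

97316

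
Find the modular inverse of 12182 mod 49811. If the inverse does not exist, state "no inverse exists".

Run Euclid on (49811, 12182):
49811 = 4*12182 + 1083
12182 = 11*1083 + 269
1083 = 4*269 + 7
269 = 38*7 + 3
7 = 2*3 + 1
3 = 3*1 + 0
gcd = 1, so the inverse exists. Back-substitute:
1 = 7 − 2·3
1 = −2·269 + 77·7
1 = 77·1083 − 310·269
1 = −310·12182 + 3487·1083
1 = 3487·49811 − 14258·12182
So 12182·(-14258) ≡ 1 (mod 49811), and -14258 ≡ 35553 (mod 49811).

35553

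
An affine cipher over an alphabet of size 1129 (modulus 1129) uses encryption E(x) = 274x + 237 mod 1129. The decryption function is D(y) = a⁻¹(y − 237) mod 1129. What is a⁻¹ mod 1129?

342

Apply the Euclidean algorithm to 1129 and 274:
1129 = 4·274 + 33
274 = 8·33 + 10
33 = 3·10 + 3
10 = 3·3 + 1
3 = 3·1 + 0
gcd = 1, so the inverse exists. Back-substitute:
1 = 10 − 3·3
1 = −3·33 + 10·10
1 = 10·274 − 83·33
1 = −83·1129 + 342·274
So 274·342 ≡ 1 (mod 1129).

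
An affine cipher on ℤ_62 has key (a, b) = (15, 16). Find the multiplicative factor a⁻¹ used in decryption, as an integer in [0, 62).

gcd(62, 15) by repeated division:
62 = 4*15 + 2
15 = 7*2 + 1
2 = 2*1 + 0
Since gcd(15, 62) = 1, back-substitute to write 1 as a combination:
1 = 15 − 7·2
1 = −7·62 + 29·15
So 15·29 ≡ 1 (mod 62).

29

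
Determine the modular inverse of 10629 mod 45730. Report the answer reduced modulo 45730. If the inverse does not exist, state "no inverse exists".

Extended Euclidean algorithm:
45730 = 4×10629 + 3214
10629 = 3×3214 + 987
3214 = 3×987 + 253
987 = 3×253 + 228
253 = 1×228 + 25
228 = 9×25 + 3
25 = 8×3 + 1
3 = 3×1 + 0
Since gcd(10629, 45730) = 1, back-substitute to write 1 as a combination:
1 = 25 − 8·3
1 = −8·228 + 73·25
1 = 73·253 − 81·228
1 = −81·987 + 316·253
1 = 316·3214 − 1029·987
1 = −1029·10629 + 3403·3214
1 = 3403·45730 − 14641·10629
Thus 10629·(-14641) ≡ 1 (mod 45730); reducing, -14641 mod 45730 = 31089.

31089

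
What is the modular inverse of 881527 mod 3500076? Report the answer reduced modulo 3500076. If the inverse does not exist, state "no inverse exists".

gcd(3500076, 881527) by repeated division:
3500076 = 3*881527 + 855495
881527 = 1*855495 + 26032
855495 = 32*26032 + 22471
26032 = 1*22471 + 3561
22471 = 6*3561 + 1105
3561 = 3*1105 + 246
1105 = 4*246 + 121
246 = 2*121 + 4
121 = 30*4 + 1
4 = 4*1 + 0
Since gcd(881527, 3500076) = 1, back-substitute to write 1 as a combination:
1 = 121 − 30·4
1 = −30·246 + 61·121
1 = 61·1105 − 274·246
1 = −274·3561 + 883·1105
1 = 883·22471 − 5572·3561
1 = −5572·26032 + 6455·22471
1 = 6455·855495 − 212132·26032
1 = −212132·881527 + 218587·855495
1 = 218587·3500076 − 867893·881527
Thus 881527·(-867893) ≡ 1 (mod 3500076); reducing, -867893 mod 3500076 = 2632183.

2632183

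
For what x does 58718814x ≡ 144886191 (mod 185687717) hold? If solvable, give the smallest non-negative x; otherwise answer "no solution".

First find gcd(58718814, 185687717):
185687717 = 3×58718814 + 9531275
58718814 = 6×9531275 + 1531164
9531275 = 6×1531164 + 344291
1531164 = 4×344291 + 154000
344291 = 2×154000 + 36291
154000 = 4×36291 + 8836
36291 = 4×8836 + 947
8836 = 9×947 + 313
947 = 3×313 + 8
313 = 39×8 + 1
8 = 8×1 + 0
gcd = 1, so a unique solution mod 185687717 exists.
Back-substitute for the Bézout coefficients:
1 = 313 − 39·8
1 = −39·947 + 118·313
1 = 118·8836 − 1101·947
1 = −1101·36291 + 4522·8836
1 = 4522·154000 − 19189·36291
1 = −19189·344291 + 42900·154000
1 = 42900·1531164 − 190789·344291
1 = −190789·9531275 + 1187634·1531164
1 = 1187634·58718814 − 7316593·9531275
1 = −7316593·185687717 + 23137413·58718814
So 58718814·(23137413) ≡ 1 (mod 185687717), giving 58718814⁻¹ ≡ 23137413.
x ≡ 58718814⁻¹·144886191 ≡ 23137413·144886191 ≡ 165767272 (mod 185687717).

165767272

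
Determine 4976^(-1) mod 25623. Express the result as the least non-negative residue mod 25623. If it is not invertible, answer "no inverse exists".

20726

Extended Euclidean algorithm:
25623 = 5*4976 + 743
4976 = 6*743 + 518
743 = 1*518 + 225
518 = 2*225 + 68
225 = 3*68 + 21
68 = 3*21 + 5
21 = 4*5 + 1
5 = 5*1 + 0
Since gcd(4976, 25623) = 1, back-substitute to write 1 as a combination:
1 = 21 − 4·5
1 = −4·68 + 13·21
1 = 13·225 − 43·68
1 = −43·518 + 99·225
1 = 99·743 − 142·518
1 = −142·4976 + 951·743
1 = 951·25623 − 4897·4976
So 4976·(-4897) ≡ 1 (mod 25623), and -4897 ≡ 20726 (mod 25623).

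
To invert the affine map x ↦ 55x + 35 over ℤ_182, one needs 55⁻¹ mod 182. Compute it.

139

Extended Euclidean algorithm:
182 = 3*55 + 17
55 = 3*17 + 4
17 = 4*4 + 1
4 = 4*1 + 0
The gcd is 1. Working backward:
1 = 17 − 4·4
1 = −4·55 + 13·17
1 = 13·182 − 43·55
Thus 55·(-43) ≡ 1 (mod 182); reducing, -43 mod 182 = 139.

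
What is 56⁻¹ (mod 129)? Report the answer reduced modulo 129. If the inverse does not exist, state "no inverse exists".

53

Extended Euclidean algorithm:
129 = 2·56 + 17
56 = 3·17 + 5
17 = 3·5 + 2
5 = 2·2 + 1
2 = 2·1 + 0
The gcd is 1. Working backward:
1 = 5 − 2·2
1 = −2·17 + 7·5
1 = 7·56 − 23·17
1 = −23·129 + 53·56
So 56·53 ≡ 1 (mod 129).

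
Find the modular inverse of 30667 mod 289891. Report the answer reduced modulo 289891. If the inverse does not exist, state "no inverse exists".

no inverse exists

Euclidean algorithm on 289891, 30667:
289891 = 9*30667 + 13888
30667 = 2*13888 + 2891
13888 = 4*2891 + 2324
2891 = 1*2324 + 567
2324 = 4*567 + 56
567 = 10*56 + 7
56 = 8*7 + 0
gcd(30667, 289891) = 7 ≠ 1, so 30667 has no multiplicative inverse modulo 289891.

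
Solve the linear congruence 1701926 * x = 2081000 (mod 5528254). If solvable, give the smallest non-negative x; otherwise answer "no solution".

2192491

First find gcd(1701926, 5528254):
5528254 = 3*1701926 + 422476
1701926 = 4*422476 + 12022
422476 = 35*12022 + 1706
12022 = 7*1706 + 80
1706 = 21*80 + 26
80 = 3*26 + 2
26 = 13*2 + 0
gcd = 2 and 2 | 2081000, so solutions exist. Divide through by 2: 850963x ≡ 1040500 (mod 2764127).
Now find 850963⁻¹ mod 2764127:
2764127 = 3×850963 + 211238
850963 = 4×211238 + 6011
211238 = 35×6011 + 853
6011 = 7×853 + 40
853 = 21×40 + 13
40 = 3×13 + 1
13 = 13×1 + 0
Back-substitute:
1 = 40 − 3·13
1 = −3·853 + 64·40
1 = 64·6011 − 451·853
1 = −451·211238 + 15849·6011
1 = 15849·850963 − 63847·211238
1 = −63847·2764127 + 207390·850963
So 850963⁻¹ ≡ 207390 (mod 2764127).
Then x ≡ 207390·1040500 ≡ 2192491 (mod 2764127); the smallest non-negative solution is x = 2192491.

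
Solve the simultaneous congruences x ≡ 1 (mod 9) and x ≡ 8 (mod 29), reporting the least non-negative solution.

Write x = 1 + 9·k. Then 9·k ≡ 8 − 1 ≡ 7 (mod 29).
Need 9⁻¹ mod 29. Extended Euclid on (29, 9):
29 = 3·9 + 2
9 = 4·2 + 1
2 = 2·1 + 0
Back-substitute:
1 = 9 − 4·2
1 = −4·29 + 13·9
9⁻¹ ≡ 13 (mod 29), so k ≡ 13·7 ≡ 4 (mod 29).
x = 1 + 9·4 = 37.

37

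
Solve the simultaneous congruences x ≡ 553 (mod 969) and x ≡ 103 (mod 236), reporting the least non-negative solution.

211795

Write x = 553 + 969·k. Then 969·k ≡ 103 − 553 ≡ 22 (mod 236).
Need 969⁻¹ mod 236. Extended Euclid on (236, 25):
236 = 9×25 + 11
25 = 2×11 + 3
11 = 3×3 + 2
3 = 1×2 + 1
2 = 2×1 + 0
Back-substitute:
1 = 3 − 2
1 = −11 + 4·3
1 = 4·25 − 9·11
1 = −9·236 + 85·25
969⁻¹ ≡ 85 (mod 236), so k ≡ 85·22 ≡ 218 (mod 236).
x = 553 + 969·218 = 211795.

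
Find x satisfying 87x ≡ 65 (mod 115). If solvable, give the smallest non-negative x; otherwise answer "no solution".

First find gcd(87, 115):
115 = 1·87 + 28
87 = 3·28 + 3
28 = 9·3 + 1
3 = 3·1 + 0
gcd = 1, so a unique solution mod 115 exists.
Back-substitute for the Bézout coefficients:
1 = 28 − 9·3
1 = −9·87 + 28·28
1 = 28·115 − 37·87
So 87·(-37) ≡ 1 (mod 115), giving 87⁻¹ ≡ 78.
x ≡ 87⁻¹·65 ≡ 78·65 ≡ 10 (mod 115).

10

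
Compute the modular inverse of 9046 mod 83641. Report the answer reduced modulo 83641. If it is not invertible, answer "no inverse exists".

Apply the Euclidean algorithm to 83641 and 9046:
83641 = 9·9046 + 2227
9046 = 4·2227 + 138
2227 = 16·138 + 19
138 = 7·19 + 5
19 = 3·5 + 4
5 = 1·4 + 1
4 = 4·1 + 0
gcd = 1, so the inverse exists. Back-substitute:
1 = 5 − 4
1 = −19 + 4·5
1 = 4·138 − 29·19
1 = −29·2227 + 468·138
1 = 468·9046 − 1901·2227
1 = −1901·83641 + 17577·9046
So 9046·17577 ≡ 1 (mod 83641).

17577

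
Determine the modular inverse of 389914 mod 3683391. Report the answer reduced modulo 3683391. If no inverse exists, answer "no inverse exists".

395674

Apply the Euclidean algorithm to 3683391 and 389914:
3683391 = 9·389914 + 174165
389914 = 2·174165 + 41584
174165 = 4·41584 + 7829
41584 = 5·7829 + 2439
7829 = 3·2439 + 512
2439 = 4·512 + 391
512 = 1·391 + 121
391 = 3·121 + 28
121 = 4·28 + 9
28 = 3·9 + 1
9 = 9·1 + 0
gcd = 1, so the inverse exists. Back-substitute:
1 = 28 − 3·9
1 = −3·121 + 13·28
1 = 13·391 − 42·121
1 = −42·512 + 55·391
1 = 55·2439 − 262·512
1 = −262·7829 + 841·2439
1 = 841·41584 − 4467·7829
1 = −4467·174165 + 18709·41584
1 = 18709·389914 − 41885·174165
1 = −41885·3683391 + 395674·389914
So 389914·395674 ≡ 1 (mod 3683391).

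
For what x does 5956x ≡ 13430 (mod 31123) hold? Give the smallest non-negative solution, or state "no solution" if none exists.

31073

First find gcd(5956, 31123):
31123 = 5*5956 + 1343
5956 = 4*1343 + 584
1343 = 2*584 + 175
584 = 3*175 + 59
175 = 2*59 + 57
59 = 1*57 + 2
57 = 28*2 + 1
2 = 2*1 + 0
gcd = 1, so a unique solution mod 31123 exists.
Back-substitute for the Bézout coefficients:
1 = 57 − 28·2
1 = −28·59 + 29·57
1 = 29·175 − 86·59
1 = −86·584 + 287·175
1 = 287·1343 − 660·584
1 = −660·5956 + 2927·1343
1 = 2927·31123 − 15295·5956
So 5956·(-15295) ≡ 1 (mod 31123), giving 5956⁻¹ ≡ 15828.
x ≡ 5956⁻¹·13430 ≡ 15828·13430 ≡ 31073 (mod 31123).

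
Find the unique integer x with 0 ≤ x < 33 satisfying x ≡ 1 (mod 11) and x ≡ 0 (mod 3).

12

Write x = 1 + 11·k. Then 11·k ≡ 0 − 1 ≡ 2 (mod 3).
Need 11⁻¹ mod 3. Extended Euclid on (3, 2):
3 = 1·2 + 1
2 = 2·1 + 0
Back-substitute:
1 = 3 − 2
11⁻¹ ≡ 2 (mod 3), so k ≡ 2·2 ≡ 1 (mod 3).
x = 1 + 11·1 = 12.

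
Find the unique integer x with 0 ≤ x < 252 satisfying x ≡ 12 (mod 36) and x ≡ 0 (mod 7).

Write x = 12 + 36·k. Then 36·k ≡ 0 − 12 ≡ 2 (mod 7).
Need 36⁻¹ mod 7. Extended Euclid on (7, 1):
7 = 7·1 + 0
36⁻¹ ≡ 1 (mod 7), so k ≡ 1·2 ≡ 2 (mod 7).
x = 12 + 36·2 = 84.

84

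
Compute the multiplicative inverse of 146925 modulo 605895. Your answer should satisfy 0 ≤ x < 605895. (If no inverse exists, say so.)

Euclidean algorithm on 605895, 146925:
605895 = 4*146925 + 18195
146925 = 8*18195 + 1365
18195 = 13*1365 + 450
1365 = 3*450 + 15
450 = 30*15 + 0
Since gcd = 15 > 1, 146925 is not a unit mod 605895.

no inverse exists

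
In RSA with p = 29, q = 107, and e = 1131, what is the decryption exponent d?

2123

φ(n) = (p−1)(q−1) = 28·106 = 2968.
Need d with 1131·d ≡ 1 (mod 2968). Apply the extended Euclidean algorithm:
2968 = 2*1131 + 706
1131 = 1*706 + 425
706 = 1*425 + 281
425 = 1*281 + 144
281 = 1*144 + 137
144 = 1*137 + 7
137 = 19*7 + 4
7 = 1*4 + 3
4 = 1*3 + 1
3 = 3*1 + 0
Back-substitute:
1 = 4 − 3
1 = −7 + 2·4
1 = 2·137 − 39·7
1 = −39·144 + 41·137
1 = 41·281 − 80·144
1 = −80·425 + 121·281
1 = 121·706 − 201·425
1 = −201·1131 + 322·706
1 = 322·2968 − 845·1131
So 1131·(-845) ≡ 1 (mod 2968), hence d ≡ -845 ≡ 2123 (mod 2968).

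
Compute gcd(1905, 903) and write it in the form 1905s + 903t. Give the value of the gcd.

3

Apply Euclid's algorithm to 1905 and 903:
1905 = 2·903 + 99
903 = 9·99 + 12
99 = 8·12 + 3
12 = 4·3 + 0
gcd(1905, 903) = 3.
Working backward:
3 = 99 − 8·12
3 = −8·903 + 73·99
3 = 73·1905 − 154·903
So 3 = (73)·1905 + (-154)·903.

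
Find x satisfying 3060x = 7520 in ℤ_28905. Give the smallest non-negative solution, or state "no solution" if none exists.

gcd(3060, 28905):
28905 = 9×3060 + 1365
3060 = 2×1365 + 330
1365 = 4×330 + 45
330 = 7×45 + 15
45 = 3×15 + 0
gcd = 15, but 15 ∤ 7520, so the congruence has no solution.

no solution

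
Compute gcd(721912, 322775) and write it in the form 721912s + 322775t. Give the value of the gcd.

Euclidean algorithm:
721912 = 2·322775 + 76362
322775 = 4·76362 + 17327
76362 = 4·17327 + 7054
17327 = 2·7054 + 3219
7054 = 2·3219 + 616
3219 = 5·616 + 139
616 = 4·139 + 60
139 = 2·60 + 19
60 = 3·19 + 3
19 = 6·3 + 1
3 = 3·1 + 0
gcd(721912, 322775) = 1.
Working backward:
1 = 19 − 6·3
1 = −6·60 + 19·19
1 = 19·139 − 44·60
1 = −44·616 + 195·139
1 = 195·3219 − 1019·616
1 = −1019·7054 + 2233·3219
1 = 2233·17327 − 5485·7054
1 = −5485·76362 + 24173·17327
1 = 24173·322775 − 102177·76362
1 = −102177·721912 + 228527·322775
So 1 = (-102177)·721912 + (228527)·322775.

1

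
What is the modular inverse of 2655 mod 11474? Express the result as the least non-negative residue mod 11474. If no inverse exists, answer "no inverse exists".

gcd(11474, 2655) by repeated division:
11474 = 4·2655 + 854
2655 = 3·854 + 93
854 = 9·93 + 17
93 = 5·17 + 8
17 = 2·8 + 1
8 = 8·1 + 0
gcd = 1, so the inverse exists. Back-substitute:
1 = 17 − 2·8
1 = −2·93 + 11·17
1 = 11·854 − 101·93
1 = −101·2655 + 314·854
1 = 314·11474 − 1357·2655
So 2655·(-1357) ≡ 1 (mod 11474), and -1357 ≡ 10117 (mod 11474).

10117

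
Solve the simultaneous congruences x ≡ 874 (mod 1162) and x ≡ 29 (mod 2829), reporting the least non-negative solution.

2152898

Write x = 874 + 1162·k. Then 1162·k ≡ 29 − 874 ≡ 1984 (mod 2829).
Need 1162⁻¹ mod 2829. Extended Euclid on (2829, 1162):
2829 = 2×1162 + 505
1162 = 2×505 + 152
505 = 3×152 + 49
152 = 3×49 + 5
49 = 9×5 + 4
5 = 1×4 + 1
4 = 4×1 + 0
Back-substitute:
1 = 5 − 4
1 = −49 + 10·5
1 = 10·152 − 31·49
1 = −31·505 + 103·152
1 = 103·1162 − 237·505
1 = −237·2829 + 577·1162
1162⁻¹ ≡ 577 (mod 2829), so k ≡ 577·1984 ≡ 1852 (mod 2829).
x = 874 + 1162·1852 = 2152898.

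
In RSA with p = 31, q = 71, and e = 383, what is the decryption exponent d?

φ(n) = (p−1)(q−1) = 30·70 = 2100.
Need d with 383·d ≡ 1 (mod 2100). Apply the extended Euclidean algorithm:
2100 = 5·383 + 185
383 = 2·185 + 13
185 = 14·13 + 3
13 = 4·3 + 1
3 = 3·1 + 0
Back-substitute:
1 = 13 − 4·3
1 = −4·185 + 57·13
1 = 57·383 − 118·185
1 = −118·2100 + 647·383
So 383·647 ≡ 1 (mod 2100), hence d = 647.

647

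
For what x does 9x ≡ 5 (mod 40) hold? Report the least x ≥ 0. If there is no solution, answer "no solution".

First find gcd(9, 40):
40 = 4·9 + 4
9 = 2·4 + 1
4 = 4·1 + 0
gcd = 1, so a unique solution mod 40 exists.
Back-substitute for the Bézout coefficients:
1 = 9 − 2·4
1 = −2·40 + 9·9
So 9·(9) ≡ 1 (mod 40), giving 9⁻¹ ≡ 9.
x ≡ 9⁻¹·5 ≡ 9·5 ≡ 5 (mod 40).

5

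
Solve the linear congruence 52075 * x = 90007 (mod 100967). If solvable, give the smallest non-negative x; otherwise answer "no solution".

94045

First find gcd(52075, 100967):
100967 = 1×52075 + 48892
52075 = 1×48892 + 3183
48892 = 15×3183 + 1147
3183 = 2×1147 + 889
1147 = 1×889 + 258
889 = 3×258 + 115
258 = 2×115 + 28
115 = 4×28 + 3
28 = 9×3 + 1
3 = 3×1 + 0
gcd = 1, so a unique solution mod 100967 exists.
Back-substitute for the Bézout coefficients:
1 = 28 − 9·3
1 = −9·115 + 37·28
1 = 37·258 − 83·115
1 = −83·889 + 286·258
1 = 286·1147 − 369·889
1 = −369·3183 + 1024·1147
1 = 1024·48892 − 15729·3183
1 = −15729·52075 + 16753·48892
1 = 16753·100967 − 32482·52075
So 52075·(-32482) ≡ 1 (mod 100967), giving 52075⁻¹ ≡ 68485.
x ≡ 52075⁻¹·90007 ≡ 68485·90007 ≡ 94045 (mod 100967).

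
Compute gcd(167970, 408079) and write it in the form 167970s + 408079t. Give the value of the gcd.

Apply Euclid's algorithm to 408079 and 167970:
408079 = 2*167970 + 72139
167970 = 2*72139 + 23692
72139 = 3*23692 + 1063
23692 = 22*1063 + 306
1063 = 3*306 + 145
306 = 2*145 + 16
145 = 9*16 + 1
16 = 16*1 + 0
gcd(167970, 408079) = 1.
Working backward:
1 = 145 − 9·16
1 = −9·306 + 19·145
1 = 19·1063 − 66·306
1 = −66·23692 + 1471·1063
1 = 1471·72139 − 4479·23692
1 = −4479·167970 + 10429·72139
1 = 10429·408079 − 25337·167970
So 1 = (10429)·408079 + (-25337)·167970.

1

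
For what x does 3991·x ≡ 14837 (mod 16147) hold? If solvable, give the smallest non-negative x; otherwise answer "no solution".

12558

First find gcd(3991, 16147):
16147 = 4·3991 + 183
3991 = 21·183 + 148
183 = 1·148 + 35
148 = 4·35 + 8
35 = 4·8 + 3
8 = 2·3 + 2
3 = 1·2 + 1
2 = 2·1 + 0
gcd = 1, so a unique solution mod 16147 exists.
Back-substitute for the Bézout coefficients:
1 = 3 − 2
1 = −8 + 3·3
1 = 3·35 − 13·8
1 = −13·148 + 55·35
1 = 55·183 − 68·148
1 = −68·3991 + 1483·183
1 = 1483·16147 − 6000·3991
So 3991·(-6000) ≡ 1 (mod 16147), giving 3991⁻¹ ≡ 10147.
x ≡ 3991⁻¹·14837 ≡ 10147·14837 ≡ 12558 (mod 16147).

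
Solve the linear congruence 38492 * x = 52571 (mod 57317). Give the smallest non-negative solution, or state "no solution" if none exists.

13053

First find gcd(38492, 57317):
57317 = 1×38492 + 18825
38492 = 2×18825 + 842
18825 = 22×842 + 301
842 = 2×301 + 240
301 = 1×240 + 61
240 = 3×61 + 57
61 = 1×57 + 4
57 = 14×4 + 1
4 = 4×1 + 0
gcd = 1, so a unique solution mod 57317 exists.
Back-substitute for the Bézout coefficients:
1 = 57 − 14·4
1 = −14·61 + 15·57
1 = 15·240 − 59·61
1 = −59·301 + 74·240
1 = 74·842 − 207·301
1 = −207·18825 + 4628·842
1 = 4628·38492 − 9463·18825
1 = −9463·57317 + 14091·38492
So 38492·(14091) ≡ 1 (mod 57317), giving 38492⁻¹ ≡ 14091.
x ≡ 38492⁻¹·52571 ≡ 14091·52571 ≡ 13053 (mod 57317).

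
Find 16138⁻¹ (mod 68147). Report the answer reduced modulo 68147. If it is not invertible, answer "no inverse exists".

gcd(68147, 16138) by repeated division:
68147 = 4·16138 + 3595
16138 = 4·3595 + 1758
3595 = 2·1758 + 79
1758 = 22·79 + 20
79 = 3·20 + 19
20 = 1·19 + 1
19 = 19·1 + 0
The gcd is 1. Working backward:
1 = 20 − 19
1 = −79 + 4·20
1 = 4·1758 − 89·79
1 = −89·3595 + 182·1758
1 = 182·16138 − 817·3595
1 = −817·68147 + 3450·16138
So 16138·3450 ≡ 1 (mod 68147).

3450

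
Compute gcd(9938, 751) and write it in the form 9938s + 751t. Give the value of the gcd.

Apply Euclid's algorithm to 9938 and 751:
9938 = 13·751 + 175
751 = 4·175 + 51
175 = 3·51 + 22
51 = 2·22 + 7
22 = 3·7 + 1
7 = 7·1 + 0
gcd(9938, 751) = 1.
Working backward:
1 = 22 − 3·7
1 = −3·51 + 7·22
1 = 7·175 − 24·51
1 = −24·751 + 103·175
1 = 103·9938 − 1363·751
So 1 = (103)·9938 + (-1363)·751.

1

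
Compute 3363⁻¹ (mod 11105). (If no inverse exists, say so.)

gcd(11105, 3363) by repeated division:
11105 = 3·3363 + 1016
3363 = 3·1016 + 315
1016 = 3·315 + 71
315 = 4·71 + 31
71 = 2·31 + 9
31 = 3·9 + 4
9 = 2·4 + 1
4 = 4·1 + 0
The gcd is 1. Working backward:
1 = 9 − 2·4
1 = −2·31 + 7·9
1 = 7·71 − 16·31
1 = −16·315 + 71·71
1 = 71·1016 − 229·315
1 = −229·3363 + 758·1016
1 = 758·11105 − 2503·3363
Hence 3363⁻¹ ≡ -2503 ≡ 8602 (mod 11105).

8602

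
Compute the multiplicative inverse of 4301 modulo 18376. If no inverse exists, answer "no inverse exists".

Extended Euclidean algorithm:
18376 = 4·4301 + 1172
4301 = 3·1172 + 785
1172 = 1·785 + 387
785 = 2·387 + 11
387 = 35·11 + 2
11 = 5·2 + 1
2 = 2·1 + 0
Since gcd(4301, 18376) = 1, back-substitute to write 1 as a combination:
1 = 11 − 5·2
1 = −5·387 + 176·11
1 = 176·785 − 357·387
1 = −357·1172 + 533·785
1 = 533·4301 − 1956·1172
1 = −1956·18376 + 8357·4301
So 4301·8357 ≡ 1 (mod 18376).

8357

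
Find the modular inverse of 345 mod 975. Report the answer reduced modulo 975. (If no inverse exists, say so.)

Euclidean algorithm on 975, 345:
975 = 2·345 + 285
345 = 1·285 + 60
285 = 4·60 + 45
60 = 1·45 + 15
45 = 3·15 + 0
gcd(345, 975) = 15 ≠ 1, so 345 has no multiplicative inverse modulo 975.

no inverse exists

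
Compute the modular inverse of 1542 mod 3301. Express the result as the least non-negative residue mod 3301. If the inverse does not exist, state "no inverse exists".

gcd(3301, 1542) by repeated division:
3301 = 2*1542 + 217
1542 = 7*217 + 23
217 = 9*23 + 10
23 = 2*10 + 3
10 = 3*3 + 1
3 = 3*1 + 0
gcd = 1, so the inverse exists. Back-substitute:
1 = 10 − 3·3
1 = −3·23 + 7·10
1 = 7·217 − 66·23
1 = −66·1542 + 469·217
1 = 469·3301 − 1004·1542
So 1542·(-1004) ≡ 1 (mod 3301), and -1004 ≡ 2297 (mod 3301).

2297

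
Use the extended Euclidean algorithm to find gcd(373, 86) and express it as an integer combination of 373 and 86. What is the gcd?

Apply Euclid's algorithm to 373 and 86:
373 = 4*86 + 29
86 = 2*29 + 28
29 = 1*28 + 1
28 = 28*1 + 0
gcd(373, 86) = 1.
Express as a combination:
1 = 29 − 28
1 = −86 + 3·29
1 = 3·373 − 13·86
So 1 = (3)·373 + (-13)·86.

1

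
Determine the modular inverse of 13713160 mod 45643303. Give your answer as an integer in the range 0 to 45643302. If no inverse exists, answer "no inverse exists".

27341038

Extended Euclidean algorithm:
45643303 = 3·13713160 + 4503823
13713160 = 3·4503823 + 201691
4503823 = 22·201691 + 66621
201691 = 3·66621 + 1828
66621 = 36·1828 + 813
1828 = 2·813 + 202
813 = 4·202 + 5
202 = 40·5 + 2
5 = 2·2 + 1
2 = 2·1 + 0
gcd = 1, so the inverse exists. Back-substitute:
1 = 5 − 2·2
1 = −2·202 + 81·5
1 = 81·813 − 326·202
1 = −326·1828 + 733·813
1 = 733·66621 − 26714·1828
1 = −26714·201691 + 80875·66621
1 = 80875·4503823 − 1805964·201691
1 = −1805964·13713160 + 5498767·4503823
1 = 5498767·45643303 − 18302265·13713160
Thus 13713160·(-18302265) ≡ 1 (mod 45643303); reducing, -18302265 mod 45643303 = 27341038.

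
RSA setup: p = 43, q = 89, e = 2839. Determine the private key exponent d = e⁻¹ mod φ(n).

1255

φ(n) = (p−1)(q−1) = 42·88 = 3696.
Need d with 2839·d ≡ 1 (mod 3696). Apply the extended Euclidean algorithm:
3696 = 1·2839 + 857
2839 = 3·857 + 268
857 = 3·268 + 53
268 = 5·53 + 3
53 = 17·3 + 2
3 = 1·2 + 1
2 = 2·1 + 0
Back-substitute:
1 = 3 − 2
1 = −53 + 18·3
1 = 18·268 − 91·53
1 = −91·857 + 291·268
1 = 291·2839 − 964·857
1 = −964·3696 + 1255·2839
So 2839·1255 ≡ 1 (mod 3696), hence d = 1255.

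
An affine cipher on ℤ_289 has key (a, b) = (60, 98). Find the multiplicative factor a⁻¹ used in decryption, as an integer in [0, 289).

Apply the Euclidean algorithm to 289 and 60:
289 = 4*60 + 49
60 = 1*49 + 11
49 = 4*11 + 5
11 = 2*5 + 1
5 = 5*1 + 0
Since gcd(60, 289) = 1, back-substitute to write 1 as a combination:
1 = 11 − 2·5
1 = −2·49 + 9·11
1 = 9·60 − 11·49
1 = −11·289 + 53·60
So 60·53 ≡ 1 (mod 289).

53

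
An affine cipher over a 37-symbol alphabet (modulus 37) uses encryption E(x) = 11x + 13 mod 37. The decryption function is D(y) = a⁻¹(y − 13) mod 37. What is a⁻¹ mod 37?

Extended Euclidean algorithm:
37 = 3*11 + 4
11 = 2*4 + 3
4 = 1*3 + 1
3 = 3*1 + 0
The gcd is 1. Working backward:
1 = 4 − 3
1 = −11 + 3·4
1 = 3·37 − 10·11
So 11·(-10) ≡ 1 (mod 37), and -10 ≡ 27 (mod 37).

27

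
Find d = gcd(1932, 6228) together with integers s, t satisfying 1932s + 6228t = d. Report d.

Apply Euclid's algorithm to 6228 and 1932:
6228 = 3×1932 + 432
1932 = 4×432 + 204
432 = 2×204 + 24
204 = 8×24 + 12
24 = 2×12 + 0
gcd(1932, 6228) = 12.
Back-substituting:
12 = 204 − 8·24
12 = −8·432 + 17·204
12 = 17·1932 − 76·432
12 = −76·6228 + 245·1932
So 12 = (-76)·6228 + (245)·1932.

12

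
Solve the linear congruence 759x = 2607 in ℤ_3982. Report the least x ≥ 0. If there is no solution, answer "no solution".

271

First find gcd(759, 3982):
3982 = 5·759 + 187
759 = 4·187 + 11
187 = 17·11 + 0
gcd = 11 and 11 | 2607, so solutions exist. Divide through by 11: 69x ≡ 237 (mod 362).
Now find 69⁻¹ mod 362:
362 = 5·69 + 17
69 = 4·17 + 1
17 = 17·1 + 0
Back-substitute:
1 = 69 − 4·17
1 = −4·362 + 21·69
So 69⁻¹ ≡ 21 (mod 362).
Then x ≡ 21·237 ≡ 271 (mod 362); the smallest non-negative solution is x = 271.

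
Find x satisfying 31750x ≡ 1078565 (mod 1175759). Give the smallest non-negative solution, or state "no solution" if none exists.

646794

First find gcd(31750, 1175759):
1175759 = 37*31750 + 1009
31750 = 31*1009 + 471
1009 = 2*471 + 67
471 = 7*67 + 2
67 = 33*2 + 1
2 = 2*1 + 0
gcd = 1, so a unique solution mod 1175759 exists.
Back-substitute for the Bézout coefficients:
1 = 67 − 33·2
1 = −33·471 + 232·67
1 = 232·1009 − 497·471
1 = −497·31750 + 15639·1009
1 = 15639·1175759 − 579140·31750
So 31750·(-579140) ≡ 1 (mod 1175759), giving 31750⁻¹ ≡ 596619.
x ≡ 31750⁻¹·1078565 ≡ 596619·1078565 ≡ 646794 (mod 1175759).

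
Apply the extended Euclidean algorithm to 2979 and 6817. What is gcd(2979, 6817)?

Apply Euclid's algorithm to 6817 and 2979:
6817 = 2·2979 + 859
2979 = 3·859 + 402
859 = 2·402 + 55
402 = 7·55 + 17
55 = 3·17 + 4
17 = 4·4 + 1
4 = 4·1 + 0
gcd(2979, 6817) = 1.
Back-substituting:
1 = 17 − 4·4
1 = −4·55 + 13·17
1 = 13·402 − 95·55
1 = −95·859 + 203·402
1 = 203·2979 − 704·859
1 = −704·6817 + 1611·2979
So 1 = (-704)·6817 + (1611)·2979.

1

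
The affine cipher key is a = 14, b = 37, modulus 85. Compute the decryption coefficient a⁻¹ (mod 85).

79

gcd(85, 14) by repeated division:
85 = 6*14 + 1
14 = 14*1 + 0
The gcd is 1. Working backward:
1 = 85 − 6·14
Hence 14⁻¹ ≡ -6 ≡ 79 (mod 85).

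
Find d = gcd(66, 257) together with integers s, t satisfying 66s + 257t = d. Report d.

1

Apply Euclid's algorithm to 257 and 66:
257 = 3*66 + 59
66 = 1*59 + 7
59 = 8*7 + 3
7 = 2*3 + 1
3 = 3*1 + 0
gcd(66, 257) = 1.
Back-substituting:
1 = 7 − 2·3
1 = −2·59 + 17·7
1 = 17·66 − 19·59
1 = −19·257 + 74·66
So 1 = (-19)·257 + (74)·66.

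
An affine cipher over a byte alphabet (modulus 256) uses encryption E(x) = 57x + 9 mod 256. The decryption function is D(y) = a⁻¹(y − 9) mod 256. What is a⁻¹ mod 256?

9

Extended Euclidean algorithm:
256 = 4·57 + 28
57 = 2·28 + 1
28 = 28·1 + 0
The gcd is 1. Working backward:
1 = 57 − 2·28
1 = −2·256 + 9·57
So 57·9 ≡ 1 (mod 256).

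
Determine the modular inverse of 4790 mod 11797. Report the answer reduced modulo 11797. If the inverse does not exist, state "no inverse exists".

Extended Euclidean algorithm:
11797 = 2*4790 + 2217
4790 = 2*2217 + 356
2217 = 6*356 + 81
356 = 4*81 + 32
81 = 2*32 + 17
32 = 1*17 + 15
17 = 1*15 + 2
15 = 7*2 + 1
2 = 2*1 + 0
gcd = 1, so the inverse exists. Back-substitute:
1 = 15 − 7·2
1 = −7·17 + 8·15
1 = 8·32 − 15·17
1 = −15·81 + 38·32
1 = 38·356 − 167·81
1 = −167·2217 + 1040·356
1 = 1040·4790 − 2247·2217
1 = −2247·11797 + 5534·4790
So 4790·5534 ≡ 1 (mod 11797).

5534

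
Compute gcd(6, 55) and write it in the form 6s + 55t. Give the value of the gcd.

Euclidean algorithm:
55 = 9×6 + 1
6 = 6×1 + 0
gcd(6, 55) = 1.
Working backward:
1 = 55 − 9·6
So 1 = (1)·55 + (-9)·6.

1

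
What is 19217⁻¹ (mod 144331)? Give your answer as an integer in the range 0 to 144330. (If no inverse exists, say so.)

no inverse exists

Euclidean algorithm on 144331, 19217:
144331 = 7*19217 + 9812
19217 = 1*9812 + 9405
9812 = 1*9405 + 407
9405 = 23*407 + 44
407 = 9*44 + 11
44 = 4*11 + 0
gcd(19217, 144331) = 11 ≠ 1, so 19217 has no multiplicative inverse modulo 144331.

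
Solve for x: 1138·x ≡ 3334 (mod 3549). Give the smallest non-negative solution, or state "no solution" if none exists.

3028

First find gcd(1138, 3549):
3549 = 3×1138 + 135
1138 = 8×135 + 58
135 = 2×58 + 19
58 = 3×19 + 1
19 = 19×1 + 0
gcd = 1, so a unique solution mod 3549 exists.
Back-substitute for the Bézout coefficients:
1 = 58 − 3·19
1 = −3·135 + 7·58
1 = 7·1138 − 59·135
1 = −59·3549 + 184·1138
So 1138·(184) ≡ 1 (mod 3549), giving 1138⁻¹ ≡ 184.
x ≡ 1138⁻¹·3334 ≡ 184·3334 ≡ 3028 (mod 3549).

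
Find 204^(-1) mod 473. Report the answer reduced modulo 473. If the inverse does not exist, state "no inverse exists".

211

Apply the Euclidean algorithm to 473 and 204:
473 = 2·204 + 65
204 = 3·65 + 9
65 = 7·9 + 2
9 = 4·2 + 1
2 = 2·1 + 0
The gcd is 1. Working backward:
1 = 9 − 4·2
1 = −4·65 + 29·9
1 = 29·204 − 91·65
1 = −91·473 + 211·204
So 204·211 ≡ 1 (mod 473).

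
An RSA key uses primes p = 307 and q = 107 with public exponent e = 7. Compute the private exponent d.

18535

φ(n) = (p−1)(q−1) = 306·106 = 32436.
Need d with 7·d ≡ 1 (mod 32436). Apply the extended Euclidean algorithm:
32436 = 4633·7 + 5
7 = 1·5 + 2
5 = 2·2 + 1
2 = 2·1 + 0
Back-substitute:
1 = 5 − 2·2
1 = −2·7 + 3·5
1 = 3·32436 − 13901·7
So 7·(-13901) ≡ 1 (mod 32436), hence d ≡ -13901 ≡ 18535 (mod 32436).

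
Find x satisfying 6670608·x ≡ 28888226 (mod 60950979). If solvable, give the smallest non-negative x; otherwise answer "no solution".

no solution

gcd(6670608, 60950979):
60950979 = 9*6670608 + 915507
6670608 = 7*915507 + 262059
915507 = 3*262059 + 129330
262059 = 2*129330 + 3399
129330 = 38*3399 + 168
3399 = 20*168 + 39
168 = 4*39 + 12
39 = 3*12 + 3
12 = 4*3 + 0
gcd = 3, but 3 ∤ 28888226, so the congruence has no solution.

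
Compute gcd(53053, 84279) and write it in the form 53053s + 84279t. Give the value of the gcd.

13

Euclidean algorithm:
84279 = 1*53053 + 31226
53053 = 1*31226 + 21827
31226 = 1*21827 + 9399
21827 = 2*9399 + 3029
9399 = 3*3029 + 312
3029 = 9*312 + 221
312 = 1*221 + 91
221 = 2*91 + 39
91 = 2*39 + 13
39 = 3*13 + 0
gcd(53053, 84279) = 13.
Express as a combination:
13 = 91 − 2·39
13 = −2·221 + 5·91
13 = 5·312 − 7·221
13 = −7·3029 + 68·312
13 = 68·9399 − 211·3029
13 = −211·21827 + 490·9399
13 = 490·31226 − 701·21827
13 = −701·53053 + 1191·31226
13 = 1191·84279 − 1892·53053
So 13 = (1191)·84279 + (-1892)·53053.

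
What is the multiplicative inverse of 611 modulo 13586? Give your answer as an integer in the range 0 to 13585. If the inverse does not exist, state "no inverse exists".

10095

gcd(13586, 611) by repeated division:
13586 = 22*611 + 144
611 = 4*144 + 35
144 = 4*35 + 4
35 = 8*4 + 3
4 = 1*3 + 1
3 = 3*1 + 0
Since gcd(611, 13586) = 1, back-substitute to write 1 as a combination:
1 = 4 − 3
1 = −35 + 9·4
1 = 9·144 − 37·35
1 = −37·611 + 157·144
1 = 157·13586 − 3491·611
So 611·(-3491) ≡ 1 (mod 13586), and -3491 ≡ 10095 (mod 13586).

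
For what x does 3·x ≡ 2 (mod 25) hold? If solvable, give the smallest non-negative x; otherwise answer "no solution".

First find gcd(3, 25):
25 = 8×3 + 1
3 = 3×1 + 0
gcd = 1, so a unique solution mod 25 exists.
Back-substitute for the Bézout coefficients:
1 = 25 − 8·3
So 3·(-8) ≡ 1 (mod 25), giving 3⁻¹ ≡ 17.
x ≡ 3⁻¹·2 ≡ 17·2 ≡ 9 (mod 25).

9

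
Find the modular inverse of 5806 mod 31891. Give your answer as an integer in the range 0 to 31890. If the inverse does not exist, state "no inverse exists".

gcd(31891, 5806) by repeated division:
31891 = 5·5806 + 2861
5806 = 2·2861 + 84
2861 = 34·84 + 5
84 = 16·5 + 4
5 = 1·4 + 1
4 = 4·1 + 0
Since gcd(5806, 31891) = 1, back-substitute to write 1 as a combination:
1 = 5 − 4
1 = −84 + 17·5
1 = 17·2861 − 579·84
1 = −579·5806 + 1175·2861
1 = 1175·31891 − 6454·5806
So 5806·(-6454) ≡ 1 (mod 31891), and -6454 ≡ 25437 (mod 31891).

25437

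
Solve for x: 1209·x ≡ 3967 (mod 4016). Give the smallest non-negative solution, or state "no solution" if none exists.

3335

First find gcd(1209, 4016):
4016 = 3*1209 + 389
1209 = 3*389 + 42
389 = 9*42 + 11
42 = 3*11 + 9
11 = 1*9 + 2
9 = 4*2 + 1
2 = 2*1 + 0
gcd = 1, so a unique solution mod 4016 exists.
Back-substitute for the Bézout coefficients:
1 = 9 − 4·2
1 = −4·11 + 5·9
1 = 5·42 − 19·11
1 = −19·389 + 176·42
1 = 176·1209 − 547·389
1 = −547·4016 + 1817·1209
So 1209·(1817) ≡ 1 (mod 4016), giving 1209⁻¹ ≡ 1817.
x ≡ 1209⁻¹·3967 ≡ 1817·3967 ≡ 3335 (mod 4016).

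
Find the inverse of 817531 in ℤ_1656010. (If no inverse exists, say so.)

399931

Apply the Euclidean algorithm to 1656010 and 817531:
1656010 = 2×817531 + 20948
817531 = 39×20948 + 559
20948 = 37×559 + 265
559 = 2×265 + 29
265 = 9×29 + 4
29 = 7×4 + 1
4 = 4×1 + 0
Since gcd(817531, 1656010) = 1, back-substitute to write 1 as a combination:
1 = 29 − 7·4
1 = −7·265 + 64·29
1 = 64·559 − 135·265
1 = −135·20948 + 5059·559
1 = 5059·817531 − 197436·20948
1 = −197436·1656010 + 399931·817531
So 817531·399931 ≡ 1 (mod 1656010).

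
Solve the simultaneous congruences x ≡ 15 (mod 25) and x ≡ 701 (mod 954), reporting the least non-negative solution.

Write x = 15 + 25·k. Then 25·k ≡ 701 − 15 ≡ 686 (mod 954).
Need 25⁻¹ mod 954. Extended Euclid on (954, 25):
954 = 38·25 + 4
25 = 6·4 + 1
4 = 4·1 + 0
Back-substitute:
1 = 25 − 6·4
1 = −6·954 + 229·25
25⁻¹ ≡ 229 (mod 954), so k ≡ 229·686 ≡ 638 (mod 954).
x = 15 + 25·638 = 15965.

15965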